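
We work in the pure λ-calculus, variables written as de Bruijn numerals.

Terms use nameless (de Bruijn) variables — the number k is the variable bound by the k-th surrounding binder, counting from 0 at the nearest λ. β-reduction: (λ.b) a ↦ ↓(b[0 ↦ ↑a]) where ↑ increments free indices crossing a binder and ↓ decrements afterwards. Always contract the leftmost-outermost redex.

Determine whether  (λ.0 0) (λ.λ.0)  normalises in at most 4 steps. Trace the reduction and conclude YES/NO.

  start: (λ.0 0) (λ.λ.0)
  step 1: (λ.λ.0) (λ.λ.0)
  step 2: λ.0

Answer: YES — reaches normal form λ.0 in 2 ≤ 4 steps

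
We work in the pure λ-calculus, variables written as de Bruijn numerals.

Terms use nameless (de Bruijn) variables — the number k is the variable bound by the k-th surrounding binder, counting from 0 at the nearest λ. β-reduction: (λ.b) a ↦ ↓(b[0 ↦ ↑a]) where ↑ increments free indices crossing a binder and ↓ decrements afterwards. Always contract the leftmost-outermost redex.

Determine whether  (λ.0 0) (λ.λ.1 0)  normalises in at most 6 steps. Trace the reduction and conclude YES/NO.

Answer: YES — reaches normal form λ.λ.1 0 in 3 ≤ 6 steps

Working:
  start: (λ.0 0) (λ.λ.1 0)
  →1  (λ.λ.1 0) (λ.λ.1 0)
  →2  λ.(λ.λ.1 0) 0
  →3  λ.λ.1 0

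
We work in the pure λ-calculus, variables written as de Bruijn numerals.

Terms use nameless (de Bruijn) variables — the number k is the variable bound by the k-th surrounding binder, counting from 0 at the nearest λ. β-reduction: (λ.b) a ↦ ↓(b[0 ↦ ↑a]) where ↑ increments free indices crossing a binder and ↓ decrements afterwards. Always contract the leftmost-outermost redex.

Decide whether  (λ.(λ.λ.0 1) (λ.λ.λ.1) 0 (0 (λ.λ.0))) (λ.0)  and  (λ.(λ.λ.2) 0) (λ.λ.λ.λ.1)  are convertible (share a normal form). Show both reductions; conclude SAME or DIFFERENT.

Term A:
  start: (λ.(λ.λ.0 1) (λ.λ.λ.1) 0 (0 (λ.λ.0))) (λ.0)
  →1  (λ.λ.0 1) (λ.λ.λ.1) (λ.0) ((λ.0) (λ.λ.0))
  →2  (λ.0 (λ.λ.λ.1)) (λ.0) ((λ.0) (λ.λ.0))
  →3  (λ.0) (λ.λ.λ.1) ((λ.0) (λ.λ.0))
  →4  (λ.λ.λ.1) ((λ.0) (λ.λ.0))
  →5  λ.λ.1

Term B:
  start: (λ.(λ.λ.2) 0) (λ.λ.λ.λ.1)
  →1  (λ.λ.λ.λ.λ.λ.1) (λ.λ.λ.λ.1)
  →2  λ.λ.λ.λ.λ.1

Answer: DIFFERENT — A ⇓ λ.λ.1, B ⇓ λ.λ.λ.λ.λ.1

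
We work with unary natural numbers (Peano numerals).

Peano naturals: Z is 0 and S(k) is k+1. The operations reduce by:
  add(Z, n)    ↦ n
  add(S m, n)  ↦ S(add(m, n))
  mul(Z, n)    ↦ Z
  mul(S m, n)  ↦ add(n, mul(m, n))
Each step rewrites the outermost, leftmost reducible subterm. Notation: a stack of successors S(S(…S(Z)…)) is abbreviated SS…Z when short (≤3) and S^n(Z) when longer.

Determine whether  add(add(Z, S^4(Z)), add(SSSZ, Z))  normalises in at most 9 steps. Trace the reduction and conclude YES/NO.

Answer: NO — after 9 steps the term is S(S(S(S(S(S(S(add(Z, Z)))))))), not yet normal

Working:
  start: add(add(Z, S^4(Z)), add(SSSZ, Z))
  →1  add(S^4(Z), add(SSSZ, Z))
  →2  S(add(SSSZ, add(SSSZ, Z)))
  →3  S(S(add(SSZ, add(SSSZ, Z))))
  →4  S(S(S(add(SZ, add(SSSZ, Z)))))
  →5  S(S(S(S(add(Z, add(SSSZ, Z))))))
  →6  S(S(S(S(add(SSSZ, Z)))))
  →7  S(S(S(S(S(add(SSZ, Z))))))
  →8  S(S(S(S(S(S(add(SZ, Z)))))))
  →9  S(S(S(S(S(S(S(add(Z, Z))))))))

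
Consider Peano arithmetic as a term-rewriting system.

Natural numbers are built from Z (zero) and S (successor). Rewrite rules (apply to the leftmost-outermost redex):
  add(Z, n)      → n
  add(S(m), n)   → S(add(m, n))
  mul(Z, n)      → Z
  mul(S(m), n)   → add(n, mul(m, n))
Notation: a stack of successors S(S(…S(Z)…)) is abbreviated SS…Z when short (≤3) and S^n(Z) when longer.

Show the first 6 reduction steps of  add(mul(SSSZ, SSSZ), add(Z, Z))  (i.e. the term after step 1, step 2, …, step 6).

Answer: after 6 steps: S(S(add(S(add(Z, mul(SSZ, SSSZ))), add(Z, Z))))

Reduction:
  start: add(mul(SSSZ, SSSZ), add(Z, Z))
  [1] add(add(SSSZ, mul(SSZ, SSSZ)), add(Z, Z))
  [2] add(S(add(SSZ, mul(SSZ, SSSZ))), add(Z, Z))
  [3] S(add(add(SSZ, mul(SSZ, SSSZ)), add(Z, Z)))
  [4] S(add(S(add(SZ, mul(SSZ, SSSZ))), add(Z, Z)))
  [5] S(S(add(add(SZ, mul(SSZ, SSSZ)), add(Z, Z))))
  [6] S(S(add(S(add(Z, mul(SSZ, SSSZ))), add(Z, Z))))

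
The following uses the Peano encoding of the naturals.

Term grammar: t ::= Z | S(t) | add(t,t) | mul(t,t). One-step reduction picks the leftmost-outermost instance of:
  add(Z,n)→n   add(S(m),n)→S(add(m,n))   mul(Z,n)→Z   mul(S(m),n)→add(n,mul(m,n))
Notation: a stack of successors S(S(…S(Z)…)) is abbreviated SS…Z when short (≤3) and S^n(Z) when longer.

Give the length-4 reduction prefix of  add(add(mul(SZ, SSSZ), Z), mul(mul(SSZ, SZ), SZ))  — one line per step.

Answer: after 4 steps: S(add(add(add(SSZ, mul(Z, SSSZ)), Z), mul(mul(SSZ, SZ), SZ)))

Reduction:
  start: add(add(mul(SZ, SSSZ), Z), mul(mul(SSZ, SZ), SZ))
  step 1: add(add(add(SSSZ, mul(Z, SSSZ)), Z), mul(mul(SSZ, SZ), SZ))
  step 2: add(add(S(add(SSZ, mul(Z, SSSZ))), Z), mul(mul(SSZ, SZ), SZ))
  step 3: add(S(add(add(SSZ, mul(Z, SSSZ)), Z)), mul(mul(SSZ, SZ), SZ))
  step 4: S(add(add(add(SSZ, mul(Z, SSSZ)), Z), mul(mul(SSZ, SZ), SZ)))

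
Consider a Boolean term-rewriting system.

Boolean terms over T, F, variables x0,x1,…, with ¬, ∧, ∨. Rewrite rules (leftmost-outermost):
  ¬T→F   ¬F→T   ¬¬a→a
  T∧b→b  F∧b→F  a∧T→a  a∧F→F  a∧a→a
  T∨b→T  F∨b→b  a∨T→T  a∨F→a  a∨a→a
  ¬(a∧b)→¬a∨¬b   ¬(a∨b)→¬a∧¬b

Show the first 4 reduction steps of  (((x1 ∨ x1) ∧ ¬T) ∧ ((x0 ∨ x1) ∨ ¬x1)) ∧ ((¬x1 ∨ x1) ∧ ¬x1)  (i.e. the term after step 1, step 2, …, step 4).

  start: (((x1 ∨ x1) ∧ ¬T) ∧ ((x0 ∨ x1) ∨ ¬x1)) ∧ ((¬x1 ∨ x1) ∧ ¬x1)
  [1] ((x1 ∧ ¬T) ∧ ((x0 ∨ x1) ∨ ¬x1)) ∧ ((¬x1 ∨ x1) ∧ ¬x1)
  [2] ((x1 ∧ F) ∧ ((x0 ∨ x1) ∨ ¬x1)) ∧ ((¬x1 ∨ x1) ∧ ¬x1)
  [3] (F ∧ ((x0 ∨ x1) ∨ ¬x1)) ∧ ((¬x1 ∨ x1) ∧ ¬x1)
  [4] F ∧ ((¬x1 ∨ x1) ∧ ¬x1)

Answer: after 4 steps: F ∧ ((¬x1 ∨ x1) ∧ ¬x1)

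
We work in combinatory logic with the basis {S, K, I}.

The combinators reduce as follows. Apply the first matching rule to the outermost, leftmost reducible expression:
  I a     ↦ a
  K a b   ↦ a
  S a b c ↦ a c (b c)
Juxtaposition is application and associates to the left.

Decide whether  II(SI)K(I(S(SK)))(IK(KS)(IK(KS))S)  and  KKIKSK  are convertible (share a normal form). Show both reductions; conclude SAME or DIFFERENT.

Answer: DIFFERENT — A ⇓ S(SK), B ⇓ KK

Reduction:
Term A:
  start: II(SI)K(I(S(SK)))(IK(KS)(IK(KS))S)
  →1  I(SI)K(I(S(SK)))(IK(KS)(IK(KS))S)
  →2  SIK(I(S(SK)))(IK(KS)(IK(KS))S)
  →3  I(I(S(SK)))(K(I(S(SK))))(IK(KS)(IK(KS))S)
  →4  I(S(SK))(K(I(S(SK))))(IK(KS)(IK(KS))S)
  →5  S(SK)(K(I(S(SK))))(IK(KS)(IK(KS))S)
  →6  SK(IK(KS)(IK(KS))S)(K(I(S(SK)))(IK(KS)(IK(KS))S))
  →7  K(K(I(S(SK)))(IK(KS)(IK(KS))S))(IK(KS)(IK(KS))S(K(I(S(SK)))(IK(KS)(IK(KS))S)))
  →8  K(I(S(SK)))(IK(KS)(IK(KS))S)
  →9  I(S(SK))
  →10  S(SK)

Term B:
  start: KKIKSK
  →1  KKSK
  →2  KK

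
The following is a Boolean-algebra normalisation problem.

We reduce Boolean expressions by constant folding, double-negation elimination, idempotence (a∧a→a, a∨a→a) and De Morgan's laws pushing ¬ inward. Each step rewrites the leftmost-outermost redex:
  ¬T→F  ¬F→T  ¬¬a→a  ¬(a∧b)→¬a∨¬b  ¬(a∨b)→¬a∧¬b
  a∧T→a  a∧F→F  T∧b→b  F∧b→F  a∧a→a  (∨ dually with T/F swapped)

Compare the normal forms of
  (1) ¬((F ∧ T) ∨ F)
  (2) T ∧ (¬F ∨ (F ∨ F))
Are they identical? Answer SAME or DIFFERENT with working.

Term A:
  start: ¬((F ∧ T) ∨ F)
  →1  ¬(F ∧ T) ∧ ¬F
  →2  (¬F ∨ ¬T) ∧ ¬F
  →3  (T ∨ ¬T) ∧ ¬F
  →4  T ∧ ¬F
  →5  ¬F
  →6  T

Term B:
  start: T ∧ (¬F ∨ (F ∨ F))
  →1  ¬F ∨ (F ∨ F)
  →2  T ∨ (F ∨ F)
  →3  T

Answer: SAME — A ⇓ T, B ⇓ T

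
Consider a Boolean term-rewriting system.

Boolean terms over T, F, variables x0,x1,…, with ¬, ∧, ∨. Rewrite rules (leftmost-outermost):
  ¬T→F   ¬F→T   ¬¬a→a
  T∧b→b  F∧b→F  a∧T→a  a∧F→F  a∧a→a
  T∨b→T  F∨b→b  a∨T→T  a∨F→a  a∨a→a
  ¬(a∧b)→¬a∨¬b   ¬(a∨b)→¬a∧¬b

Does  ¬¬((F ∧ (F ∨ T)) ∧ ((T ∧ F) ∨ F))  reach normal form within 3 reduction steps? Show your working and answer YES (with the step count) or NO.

  start: ¬¬((F ∧ (F ∨ T)) ∧ ((T ∧ F) ∨ F))
  →1  (F ∧ (F ∨ T)) ∧ ((T ∧ F) ∨ F)
  →2  F ∧ ((T ∧ F) ∨ F)
  →3  F

Answer: YES — reaches normal form F in 3 ≤ 3 steps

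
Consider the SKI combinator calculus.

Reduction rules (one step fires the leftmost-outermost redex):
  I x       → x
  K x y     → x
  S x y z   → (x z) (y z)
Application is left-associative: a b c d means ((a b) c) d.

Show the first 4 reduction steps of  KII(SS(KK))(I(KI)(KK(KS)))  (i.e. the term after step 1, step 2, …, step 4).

Answer: after 4 steps: S(KI(KK(KS)))(KK(I(KI)(KK(KS))))

Reduction:
  start: KII(SS(KK))(I(KI)(KK(KS)))
  →1  I(SS(KK))(I(KI)(KK(KS)))
  →2  SS(KK)(I(KI)(KK(KS)))
  →3  S(I(KI)(KK(KS)))(KK(I(KI)(KK(KS))))
  →4  S(KI(KK(KS)))(KK(I(KI)(KK(KS))))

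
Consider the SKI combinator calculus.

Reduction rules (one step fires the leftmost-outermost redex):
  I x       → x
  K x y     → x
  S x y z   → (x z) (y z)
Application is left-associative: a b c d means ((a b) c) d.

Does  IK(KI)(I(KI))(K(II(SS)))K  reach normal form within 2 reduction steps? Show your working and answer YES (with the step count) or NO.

  start: IK(KI)(I(KI))(K(II(SS)))K
  [1] K(KI)(I(KI))(K(II(SS)))K
  [2] KI(K(II(SS)))K

Answer: NO — after 2 steps the term is KI(K(II(SS)))K, not yet normal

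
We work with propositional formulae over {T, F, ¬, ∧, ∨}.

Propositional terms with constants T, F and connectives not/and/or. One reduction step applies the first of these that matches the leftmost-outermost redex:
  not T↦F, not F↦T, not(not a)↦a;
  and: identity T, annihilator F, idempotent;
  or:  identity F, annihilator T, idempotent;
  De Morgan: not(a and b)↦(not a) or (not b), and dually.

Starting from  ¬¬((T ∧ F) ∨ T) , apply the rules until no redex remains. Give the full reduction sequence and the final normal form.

Answer: normal form = T  (in 2 steps)

Reduction:
  start: ¬¬((T ∧ F) ∨ T)
  →1  (T ∧ F) ∨ T
  →2  T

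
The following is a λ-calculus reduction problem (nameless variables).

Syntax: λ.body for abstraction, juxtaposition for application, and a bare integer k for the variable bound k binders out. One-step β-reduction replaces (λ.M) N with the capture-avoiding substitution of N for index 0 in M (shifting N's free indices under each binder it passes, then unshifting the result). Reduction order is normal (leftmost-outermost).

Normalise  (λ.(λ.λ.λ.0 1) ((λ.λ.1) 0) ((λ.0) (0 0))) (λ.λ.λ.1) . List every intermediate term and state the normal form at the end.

Answer: normal form = λ.0 (λ.λ.1)  (in 5 steps)

Working:
  start: (λ.(λ.λ.λ.0 1) ((λ.λ.1) 0) ((λ.0) (0 0))) (λ.λ.λ.1)
  [1] (λ.λ.λ.0 1) ((λ.λ.1) (λ.λ.λ.1)) ((λ.0) ((λ.λ.λ.1) (λ.λ.λ.1)))
  [2] (λ.λ.0 1) ((λ.0) ((λ.λ.λ.1) (λ.λ.λ.1)))
  [3] λ.0 ((λ.0) ((λ.λ.λ.1) (λ.λ.λ.1)))
  [4] λ.0 ((λ.λ.λ.1) (λ.λ.λ.1))
  [5] λ.0 (λ.λ.1)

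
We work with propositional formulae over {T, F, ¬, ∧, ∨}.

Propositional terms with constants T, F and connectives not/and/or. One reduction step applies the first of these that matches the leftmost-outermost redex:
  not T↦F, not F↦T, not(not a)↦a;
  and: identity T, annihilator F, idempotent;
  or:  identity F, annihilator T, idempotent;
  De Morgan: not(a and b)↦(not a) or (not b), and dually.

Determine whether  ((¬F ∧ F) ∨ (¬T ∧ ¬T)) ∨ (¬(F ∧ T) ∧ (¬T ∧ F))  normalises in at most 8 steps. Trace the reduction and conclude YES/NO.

Answer: NO — after 8 steps the term is T ∧ (¬T ∧ F), not yet normal

Reduction:
  start: ((¬F ∧ F) ∨ (¬T ∧ ¬T)) ∨ (¬(F ∧ T) ∧ (¬T ∧ F))
  step 1: (F ∨ (¬T ∧ ¬T)) ∨ (¬(F ∧ T) ∧ (¬T ∧ F))
  step 2: (¬T ∧ ¬T) ∨ (¬(F ∧ T) ∧ (¬T ∧ F))
  step 3: ¬T ∨ (¬(F ∧ T) ∧ (¬T ∧ F))
  step 4: F ∨ (¬(F ∧ T) ∧ (¬T ∧ F))
  step 5: ¬(F ∧ T) ∧ (¬T ∧ F)
  step 6: (¬F ∨ ¬T) ∧ (¬T ∧ F)
  step 7: (T ∨ ¬T) ∧ (¬T ∧ F)
  step 8: T ∧ (¬T ∧ F)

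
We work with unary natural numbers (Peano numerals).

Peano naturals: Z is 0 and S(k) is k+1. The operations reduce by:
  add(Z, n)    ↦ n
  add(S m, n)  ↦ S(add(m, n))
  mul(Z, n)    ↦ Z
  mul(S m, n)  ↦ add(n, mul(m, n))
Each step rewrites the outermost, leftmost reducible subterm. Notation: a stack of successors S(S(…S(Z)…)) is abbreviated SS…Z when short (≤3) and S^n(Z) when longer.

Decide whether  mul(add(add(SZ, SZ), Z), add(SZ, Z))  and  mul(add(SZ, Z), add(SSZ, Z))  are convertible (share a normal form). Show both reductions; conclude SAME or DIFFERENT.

Answer: SAME — A ⇓ SSZ, B ⇓ SSZ

Derivation:
Term A:
  start: mul(add(add(SZ, SZ), Z), add(SZ, Z))
  →1  mul(add(S(add(Z, SZ)), Z), add(SZ, Z))
  →2  mul(S(add(add(Z, SZ), Z)), add(SZ, Z))
  →3  add(add(SZ, Z), mul(add(add(Z, SZ), Z), add(SZ, Z)))
  →4  add(S(add(Z, Z)), mul(add(add(Z, SZ), Z), add(SZ, Z)))
  →5  S(add(add(Z, Z), mul(add(add(Z, SZ), Z), add(SZ, Z))))
  →6  S(add(Z, mul(add(add(Z, SZ), Z), add(SZ, Z))))
  →7  S(mul(add(add(Z, SZ), Z), add(SZ, Z)))
  →8  S(mul(add(SZ, Z), add(SZ, Z)))
  →9  S(mul(S(add(Z, Z)), add(SZ, Z)))
  →10  S(add(add(SZ, Z), mul(add(Z, Z), add(SZ, Z))))
  →11  S(add(S(add(Z, Z)), mul(add(Z, Z), add(SZ, Z))))
  →12  S(S(add(add(Z, Z), mul(add(Z, Z), add(SZ, Z)))))
  →13  S(S(add(Z, mul(add(Z, Z), add(SZ, Z)))))
  →14  S(S(mul(add(Z, Z), add(SZ, Z))))
  →15  S(S(mul(Z, add(SZ, Z))))
  →16  SSZ

Term B:
  start: mul(add(SZ, Z), add(SSZ, Z))
  →1  mul(S(add(Z, Z)), add(SSZ, Z))
  →2  add(add(SSZ, Z), mul(add(Z, Z), add(SSZ, Z)))
  →3  add(S(add(SZ, Z)), mul(add(Z, Z), add(SSZ, Z)))
  →4  S(add(add(SZ, Z), mul(add(Z, Z), add(SSZ, Z))))
  →5  S(add(S(add(Z, Z)), mul(add(Z, Z), add(SSZ, Z))))
  →6  S(S(add(add(Z, Z), mul(add(Z, Z), add(SSZ, Z)))))
  →7  S(S(add(Z, mul(add(Z, Z), add(SSZ, Z)))))
  →8  S(S(mul(add(Z, Z), add(SSZ, Z))))
  →9  S(S(mul(Z, add(SSZ, Z))))
  →10  SSZ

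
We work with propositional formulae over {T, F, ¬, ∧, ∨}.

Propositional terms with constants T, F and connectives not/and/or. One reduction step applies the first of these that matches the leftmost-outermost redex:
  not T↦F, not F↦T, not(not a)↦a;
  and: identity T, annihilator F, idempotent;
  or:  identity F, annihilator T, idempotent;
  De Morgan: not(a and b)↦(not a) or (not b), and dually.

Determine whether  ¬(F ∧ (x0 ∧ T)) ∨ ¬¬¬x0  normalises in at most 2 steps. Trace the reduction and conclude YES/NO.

Answer: NO — after 2 steps the term is (T ∨ ¬(x0 ∧ T)) ∨ ¬¬¬x0, not yet normal

Derivation:
  start: ¬(F ∧ (x0 ∧ T)) ∨ ¬¬¬x0
  →1  (¬F ∨ ¬(x0 ∧ T)) ∨ ¬¬¬x0
  →2  (T ∨ ¬(x0 ∧ T)) ∨ ¬¬¬x0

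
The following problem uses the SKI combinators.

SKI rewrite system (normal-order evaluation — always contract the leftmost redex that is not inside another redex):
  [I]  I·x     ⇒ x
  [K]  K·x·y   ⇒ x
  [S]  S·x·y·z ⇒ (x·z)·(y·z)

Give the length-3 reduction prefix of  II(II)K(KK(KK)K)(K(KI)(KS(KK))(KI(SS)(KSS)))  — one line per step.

Answer: after 3 steps: IK(KK(KK)K)(K(KI)(KS(KK))(KI(SS)(KSS)))

Reduction:
  start: II(II)K(KK(KK)K)(K(KI)(KS(KK))(KI(SS)(KSS)))
  [1] I(II)K(KK(KK)K)(K(KI)(KS(KK))(KI(SS)(KSS)))
  [2] IIK(KK(KK)K)(K(KI)(KS(KK))(KI(SS)(KSS)))
  [3] IK(KK(KK)K)(K(KI)(KS(KK))(KI(SS)(KSS)))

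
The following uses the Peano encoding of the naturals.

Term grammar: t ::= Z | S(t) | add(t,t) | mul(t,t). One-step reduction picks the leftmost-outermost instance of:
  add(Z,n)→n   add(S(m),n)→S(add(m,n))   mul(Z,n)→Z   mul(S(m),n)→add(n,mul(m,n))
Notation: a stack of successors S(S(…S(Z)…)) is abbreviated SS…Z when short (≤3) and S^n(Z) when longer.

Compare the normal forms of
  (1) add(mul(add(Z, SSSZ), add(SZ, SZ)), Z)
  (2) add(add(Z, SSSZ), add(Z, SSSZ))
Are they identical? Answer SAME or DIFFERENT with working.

Answer: SAME — A ⇓ S^6(Z), B ⇓ S^6(Z)

Reduction:
Term A:
  start: add(mul(add(Z, SSSZ), add(SZ, SZ)), Z)
  step 1: add(mul(SSSZ, add(SZ, SZ)), Z)
  step 2: add(add(add(SZ, SZ), mul(SSZ, add(SZ, SZ))), Z)
  step 3: add(add(S(add(Z, SZ)), mul(SSZ, add(SZ, SZ))), Z)
  step 4: add(S(add(add(Z, SZ), mul(SSZ, add(SZ, SZ)))), Z)
  step 5: S(add(add(add(Z, SZ), mul(SSZ, add(SZ, SZ))), Z))
  step 6: S(add(add(SZ, mul(SSZ, add(SZ, SZ))), Z))
  step 7: S(add(S(add(Z, mul(SSZ, add(SZ, SZ)))), Z))
  step 8: S(S(add(add(Z, mul(SSZ, add(SZ, SZ))), Z)))
  step 9: S(S(add(mul(SSZ, add(SZ, SZ)), Z)))
  step 10: S(S(add(add(add(SZ, SZ), mul(SZ, add(SZ, SZ))), Z)))
  step 11: S(S(add(add(S(add(Z, SZ)), mul(SZ, add(SZ, SZ))), Z)))
  step 12: S(S(add(S(add(add(Z, SZ), mul(SZ, add(SZ, SZ)))), Z)))
  step 13: S(S(S(add(add(add(Z, SZ), mul(SZ, add(SZ, SZ))), Z))))
  step 14: S(S(S(add(add(SZ, mul(SZ, add(SZ, SZ))), Z))))
  step 15: S(S(S(add(S(add(Z, mul(SZ, add(SZ, SZ)))), Z))))
  step 16: S(S(S(S(add(add(Z, mul(SZ, add(SZ, SZ))), Z)))))
  step 17: S(S(S(S(add(mul(SZ, add(SZ, SZ)), Z)))))
  step 18: S(S(S(S(add(add(add(SZ, SZ), mul(Z, add(SZ, SZ))), Z)))))
  step 19: S(S(S(S(add(add(S(add(Z, SZ)), mul(Z, add(SZ, SZ))), Z)))))
  step 20: S(S(S(S(add(S(add(add(Z, SZ), mul(Z, add(SZ, SZ)))), Z)))))
  step 21: S(S(S(S(S(add(add(add(Z, SZ), mul(Z, add(SZ, SZ))), Z))))))
  step 22: S(S(S(S(S(add(add(SZ, mul(Z, add(SZ, SZ))), Z))))))
  step 23: S(S(S(S(S(add(S(add(Z, mul(Z, add(SZ, SZ)))), Z))))))
  step 24: S(S(S(S(S(S(add(add(Z, mul(Z, add(SZ, SZ))), Z)))))))
  step 25: S(S(S(S(S(S(add(mul(Z, add(SZ, SZ)), Z)))))))
  step 26: S(S(S(S(S(S(add(Z, Z)))))))
  step 27: S^6(Z)

Term B:
  start: add(add(Z, SSSZ), add(Z, SSSZ))
  step 1: add(SSSZ, add(Z, SSSZ))
  step 2: S(add(SSZ, add(Z, SSSZ)))
  step 3: S(S(add(SZ, add(Z, SSSZ))))
  step 4: S(S(S(add(Z, add(Z, SSSZ)))))
  step 5: S(S(S(add(Z, SSSZ))))
  step 6: S^6(Z)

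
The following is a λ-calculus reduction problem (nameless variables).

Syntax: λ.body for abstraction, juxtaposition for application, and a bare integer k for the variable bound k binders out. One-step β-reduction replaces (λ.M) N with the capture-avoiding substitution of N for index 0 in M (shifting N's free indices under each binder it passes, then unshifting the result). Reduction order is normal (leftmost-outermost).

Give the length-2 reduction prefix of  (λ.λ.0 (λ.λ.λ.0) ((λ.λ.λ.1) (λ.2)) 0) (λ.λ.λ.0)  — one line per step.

  start: (λ.λ.0 (λ.λ.λ.0) ((λ.λ.λ.1) (λ.2)) 0) (λ.λ.λ.0)
  [1] λ.0 (λ.λ.λ.0) ((λ.λ.λ.1) (λ.λ.λ.λ.0)) 0
  [2] λ.0 (λ.λ.λ.0) (λ.λ.1) 0

Answer: after 2 steps: λ.0 (λ.λ.λ.0) (λ.λ.1) 0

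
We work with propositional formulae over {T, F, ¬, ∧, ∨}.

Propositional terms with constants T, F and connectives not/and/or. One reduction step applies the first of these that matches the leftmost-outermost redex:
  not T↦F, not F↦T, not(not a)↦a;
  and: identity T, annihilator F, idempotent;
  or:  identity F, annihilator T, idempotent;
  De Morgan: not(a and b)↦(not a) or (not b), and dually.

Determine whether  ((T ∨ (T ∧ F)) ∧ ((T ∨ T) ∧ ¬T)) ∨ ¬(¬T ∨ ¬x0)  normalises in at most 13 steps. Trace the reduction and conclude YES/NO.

Answer: YES — reaches normal form x0 in 10 ≤ 13 steps

Derivation:
  start: ((T ∨ (T ∧ F)) ∧ ((T ∨ T) ∧ ¬T)) ∨ ¬(¬T ∨ ¬x0)
  [1] (T ∧ ((T ∨ T) ∧ ¬T)) ∨ ¬(¬T ∨ ¬x0)
  [2] ((T ∨ T) ∧ ¬T) ∨ ¬(¬T ∨ ¬x0)
  [3] (T ∧ ¬T) ∨ ¬(¬T ∨ ¬x0)
  [4] ¬T ∨ ¬(¬T ∨ ¬x0)
  [5] F ∨ ¬(¬T ∨ ¬x0)
  [6] ¬(¬T ∨ ¬x0)
  [7] ¬¬T ∧ ¬¬x0
  [8] T ∧ ¬¬x0
  [9] ¬¬x0
  [10] x0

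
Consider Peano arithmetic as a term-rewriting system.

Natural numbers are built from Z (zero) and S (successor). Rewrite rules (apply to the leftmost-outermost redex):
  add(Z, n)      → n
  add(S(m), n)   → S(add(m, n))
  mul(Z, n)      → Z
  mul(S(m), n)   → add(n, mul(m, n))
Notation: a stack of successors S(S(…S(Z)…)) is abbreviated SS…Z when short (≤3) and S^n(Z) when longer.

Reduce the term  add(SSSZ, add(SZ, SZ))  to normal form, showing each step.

  start: add(SSSZ, add(SZ, SZ))
  →1  S(add(SSZ, add(SZ, SZ)))
  →2  S(S(add(SZ, add(SZ, SZ))))
  →3  S(S(S(add(Z, add(SZ, SZ)))))
  →4  S(S(S(add(SZ, SZ))))
  →5  S(S(S(S(add(Z, SZ)))))
  →6  S^5(Z)

Answer: normal form = S^5(Z)  (in 6 steps)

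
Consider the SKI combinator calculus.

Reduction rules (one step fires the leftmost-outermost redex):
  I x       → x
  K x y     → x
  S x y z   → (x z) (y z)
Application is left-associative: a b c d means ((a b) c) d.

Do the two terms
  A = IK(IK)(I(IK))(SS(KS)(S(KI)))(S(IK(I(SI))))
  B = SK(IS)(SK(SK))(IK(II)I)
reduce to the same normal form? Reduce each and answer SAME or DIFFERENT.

Term A:
  start: IK(IK)(I(IK))(SS(KS)(S(KI)))(S(IK(I(SI))))
  [1] K(IK)(I(IK))(SS(KS)(S(KI)))(S(IK(I(SI))))
  [2] IK(SS(KS)(S(KI)))(S(IK(I(SI))))
  [3] K(SS(KS)(S(KI)))(S(IK(I(SI))))
  [4] SS(KS)(S(KI))
  [5] S(S(KI))(KS(S(KI)))
  [6] S(S(KI))S

Term B:
  start: SK(IS)(SK(SK))(IK(II)I)
  [1] K(SK(SK))(IS(SK(SK)))(IK(II)I)
  [2] SK(SK)(IK(II)I)
  [3] K(IK(II)I)(SK(IK(II)I))
  [4] IK(II)I
  [5] K(II)I
  [6] II
  [7] I

Answer: DIFFERENT — A ⇓ S(S(KI))S, B ⇓ I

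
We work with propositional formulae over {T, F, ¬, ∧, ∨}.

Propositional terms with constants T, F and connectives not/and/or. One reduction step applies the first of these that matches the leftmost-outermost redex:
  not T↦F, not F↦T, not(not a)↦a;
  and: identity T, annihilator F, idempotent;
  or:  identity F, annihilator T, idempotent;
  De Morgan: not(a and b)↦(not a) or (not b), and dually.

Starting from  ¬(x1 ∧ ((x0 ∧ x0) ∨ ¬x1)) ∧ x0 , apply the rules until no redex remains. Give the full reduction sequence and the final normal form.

  start: ¬(x1 ∧ ((x0 ∧ x0) ∨ ¬x1)) ∧ x0
  [1] (¬x1 ∨ ¬((x0 ∧ x0) ∨ ¬x1)) ∧ x0
  [2] (¬x1 ∨ (¬(x0 ∧ x0) ∧ ¬¬x1)) ∧ x0
  [3] (¬x1 ∨ ((¬x0 ∨ ¬x0) ∧ ¬¬x1)) ∧ x0
  [4] (¬x1 ∨ (¬x0 ∧ ¬¬x1)) ∧ x0
  [5] (¬x1 ∨ (¬x0 ∧ x1)) ∧ x0

Answer: normal form = (¬x1 ∨ (¬x0 ∧ x1)) ∧ x0  (in 5 steps)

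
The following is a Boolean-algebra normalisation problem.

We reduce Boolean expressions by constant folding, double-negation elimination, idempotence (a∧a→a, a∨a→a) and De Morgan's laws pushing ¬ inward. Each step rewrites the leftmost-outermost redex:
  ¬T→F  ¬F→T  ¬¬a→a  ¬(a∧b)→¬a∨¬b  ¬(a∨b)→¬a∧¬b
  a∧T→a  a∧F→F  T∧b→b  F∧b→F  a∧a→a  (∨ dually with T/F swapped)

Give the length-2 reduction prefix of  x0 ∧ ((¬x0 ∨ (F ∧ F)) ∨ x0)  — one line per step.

  start: x0 ∧ ((¬x0 ∨ (F ∧ F)) ∨ x0)
  step 1: x0 ∧ ((¬x0 ∨ F) ∨ x0)
  step 2: x0 ∧ (¬x0 ∨ x0)

Answer: after 2 steps: x0 ∧ (¬x0 ∨ x0)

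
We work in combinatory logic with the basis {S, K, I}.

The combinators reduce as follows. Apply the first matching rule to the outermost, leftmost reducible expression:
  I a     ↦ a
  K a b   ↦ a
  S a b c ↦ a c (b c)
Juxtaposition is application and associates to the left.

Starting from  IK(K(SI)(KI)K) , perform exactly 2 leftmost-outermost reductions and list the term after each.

Answer: after 2 steps: K(SIK)

Reduction:
  start: IK(K(SI)(KI)K)
  step 1: K(K(SI)(KI)K)
  step 2: K(SIK)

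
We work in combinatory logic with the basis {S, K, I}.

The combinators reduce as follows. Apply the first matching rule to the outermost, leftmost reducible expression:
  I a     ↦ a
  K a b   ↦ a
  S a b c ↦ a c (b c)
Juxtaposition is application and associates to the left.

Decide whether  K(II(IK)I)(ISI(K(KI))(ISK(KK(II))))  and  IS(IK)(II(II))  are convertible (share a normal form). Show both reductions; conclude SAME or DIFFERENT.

Term A:
  start: K(II(IK)I)(ISI(K(KI))(ISK(KK(II))))
  [1] II(IK)I
  [2] I(IK)I
  [3] IKI
  [4] KI

Term B:
  start: IS(IK)(II(II))
  [1] S(IK)(II(II))
  [2] SK(II(II))
  [3] SK(I(II))
  [4] SK(II)
  [5] SKI

Answer: DIFFERENT — A ⇓ KI, B ⇓ SKI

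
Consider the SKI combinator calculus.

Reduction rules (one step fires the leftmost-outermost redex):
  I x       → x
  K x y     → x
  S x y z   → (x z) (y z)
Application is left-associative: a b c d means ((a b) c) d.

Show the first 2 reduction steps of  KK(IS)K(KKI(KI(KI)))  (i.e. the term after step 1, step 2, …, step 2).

  start: KK(IS)K(KKI(KI(KI)))
  [1] KK(KKI(KI(KI)))
  [2] K

Answer: after 2 steps: K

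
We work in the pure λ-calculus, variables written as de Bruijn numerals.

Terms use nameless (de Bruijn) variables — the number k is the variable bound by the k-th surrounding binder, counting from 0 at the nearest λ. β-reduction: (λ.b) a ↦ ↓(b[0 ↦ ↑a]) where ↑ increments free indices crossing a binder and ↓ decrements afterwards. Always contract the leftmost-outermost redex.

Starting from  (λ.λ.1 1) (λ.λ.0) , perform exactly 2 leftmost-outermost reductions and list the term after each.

Answer: after 2 steps: λ.λ.0

Working:
  start: (λ.λ.1 1) (λ.λ.0)
  [1] λ.(λ.λ.0) (λ.λ.0)
  [2] λ.λ.0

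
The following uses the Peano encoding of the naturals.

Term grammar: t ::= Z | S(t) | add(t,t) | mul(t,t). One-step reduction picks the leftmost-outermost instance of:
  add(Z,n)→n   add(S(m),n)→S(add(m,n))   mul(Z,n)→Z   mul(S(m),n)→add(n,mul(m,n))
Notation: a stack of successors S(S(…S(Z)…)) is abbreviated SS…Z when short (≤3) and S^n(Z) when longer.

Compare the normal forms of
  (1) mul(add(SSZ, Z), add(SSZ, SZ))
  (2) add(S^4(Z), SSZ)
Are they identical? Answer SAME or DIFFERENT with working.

Term A:
  start: mul(add(SSZ, Z), add(SSZ, SZ))
  →1  mul(S(add(SZ, Z)), add(SSZ, SZ))
  →2  add(add(SSZ, SZ), mul(add(SZ, Z), add(SSZ, SZ)))
  →3  add(S(add(SZ, SZ)), mul(add(SZ, Z), add(SSZ, SZ)))
  →4  S(add(add(SZ, SZ), mul(add(SZ, Z), add(SSZ, SZ))))
  →5  S(add(S(add(Z, SZ)), mul(add(SZ, Z), add(SSZ, SZ))))
  →6  S(S(add(add(Z, SZ), mul(add(SZ, Z), add(SSZ, SZ)))))
  →7  S(S(add(SZ, mul(add(SZ, Z), add(SSZ, SZ)))))
  →8  S(S(S(add(Z, mul(add(SZ, Z), add(SSZ, SZ))))))
  →9  S(S(S(mul(add(SZ, Z), add(SSZ, SZ)))))
  →10  S(S(S(mul(S(add(Z, Z)), add(SSZ, SZ)))))
  →11  S(S(S(add(add(SSZ, SZ), mul(add(Z, Z), add(SSZ, SZ))))))
  →12  S(S(S(add(S(add(SZ, SZ)), mul(add(Z, Z), add(SSZ, SZ))))))
  →13  S(S(S(S(add(add(SZ, SZ), mul(add(Z, Z), add(SSZ, SZ)))))))
  →14  S(S(S(S(add(S(add(Z, SZ)), mul(add(Z, Z), add(SSZ, SZ)))))))
  →15  S(S(S(S(S(add(add(Z, SZ), mul(add(Z, Z), add(SSZ, SZ))))))))
  →16  S(S(S(S(S(add(SZ, mul(add(Z, Z), add(SSZ, SZ))))))))
  →17  S(S(S(S(S(S(add(Z, mul(add(Z, Z), add(SSZ, SZ)))))))))
  →18  S(S(S(S(S(S(mul(add(Z, Z), add(SSZ, SZ))))))))
  →19  S(S(S(S(S(S(mul(Z, add(SSZ, SZ))))))))
  →20  S^6(Z)

Term B:
  start: add(S^4(Z), SSZ)
  →1  S(add(SSSZ, SSZ))
  →2  S(S(add(SSZ, SSZ)))
  →3  S(S(S(add(SZ, SSZ))))
  →4  S(S(S(S(add(Z, SSZ)))))
  →5  S^6(Z)

Answer: SAME — A ⇓ S^6(Z), B ⇓ S^6(Z)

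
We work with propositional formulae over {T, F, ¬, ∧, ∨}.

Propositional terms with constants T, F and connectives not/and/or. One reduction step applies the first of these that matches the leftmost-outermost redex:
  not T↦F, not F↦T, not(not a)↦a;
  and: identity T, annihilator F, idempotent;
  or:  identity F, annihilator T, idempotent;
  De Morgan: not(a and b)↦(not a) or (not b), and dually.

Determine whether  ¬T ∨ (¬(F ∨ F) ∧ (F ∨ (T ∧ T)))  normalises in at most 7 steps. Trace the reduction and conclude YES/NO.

Answer: NO — after 7 steps the term is T ∧ T, not yet normal

Working:
  start: ¬T ∨ (¬(F ∨ F) ∧ (F ∨ (T ∧ T)))
  [1] F ∨ (¬(F ∨ F) ∧ (F ∨ (T ∧ T)))
  [2] ¬(F ∨ F) ∧ (F ∨ (T ∧ T))
  [3] (¬F ∧ ¬F) ∧ (F ∨ (T ∧ T))
  [4] ¬F ∧ (F ∨ (T ∧ T))
  [5] T ∧ (F ∨ (T ∧ T))
  [6] F ∨ (T ∧ T)
  [7] T ∧ T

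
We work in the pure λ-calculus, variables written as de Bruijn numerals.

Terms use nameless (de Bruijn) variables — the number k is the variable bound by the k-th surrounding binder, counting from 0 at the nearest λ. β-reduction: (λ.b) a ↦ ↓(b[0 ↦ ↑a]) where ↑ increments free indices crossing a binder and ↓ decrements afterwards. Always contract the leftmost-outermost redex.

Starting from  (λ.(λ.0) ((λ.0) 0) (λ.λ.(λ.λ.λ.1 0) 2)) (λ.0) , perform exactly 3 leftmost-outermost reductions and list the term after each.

Answer: after 3 steps: (λ.0) (λ.λ.(λ.λ.λ.1 0) (λ.0))

Derivation:
  start: (λ.(λ.0) ((λ.0) 0) (λ.λ.(λ.λ.λ.1 0) 2)) (λ.0)
  →1  (λ.0) ((λ.0) (λ.0)) (λ.λ.(λ.λ.λ.1 0) (λ.0))
  →2  (λ.0) (λ.0) (λ.λ.(λ.λ.λ.1 0) (λ.0))
  →3  (λ.0) (λ.λ.(λ.λ.λ.1 0) (λ.0))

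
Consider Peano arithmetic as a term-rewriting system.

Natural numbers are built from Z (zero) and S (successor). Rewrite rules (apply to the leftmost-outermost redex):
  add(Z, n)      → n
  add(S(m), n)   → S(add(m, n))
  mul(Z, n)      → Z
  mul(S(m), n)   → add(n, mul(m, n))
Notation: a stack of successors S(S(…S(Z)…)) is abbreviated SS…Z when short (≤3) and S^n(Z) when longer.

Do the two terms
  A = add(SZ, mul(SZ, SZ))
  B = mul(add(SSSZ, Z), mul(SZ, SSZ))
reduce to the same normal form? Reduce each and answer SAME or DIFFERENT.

Term A:
  start: add(SZ, mul(SZ, SZ))
  [1] S(add(Z, mul(SZ, SZ)))
  [2] S(mul(SZ, SZ))
  [3] S(add(SZ, mul(Z, SZ)))
  [4] S(S(add(Z, mul(Z, SZ))))
  [5] S(S(mul(Z, SZ)))
  [6] SSZ

Term B:
  start: mul(add(SSSZ, Z), mul(SZ, SSZ))
  [1] mul(S(add(SSZ, Z)), mul(SZ, SSZ))
  [2] add(mul(SZ, SSZ), mul(add(SSZ, Z), mul(SZ, SSZ)))
  [3] add(add(SSZ, mul(Z, SSZ)), mul(add(SSZ, Z), mul(SZ, SSZ)))
  [4] add(S(add(SZ, mul(Z, SSZ))), mul(add(SSZ, Z), mul(SZ, SSZ)))
  [5] S(add(add(SZ, mul(Z, SSZ)), mul(add(SSZ, Z), mul(SZ, SSZ))))
  [6] S(add(S(add(Z, mul(Z, SSZ))), mul(add(SSZ, Z), mul(SZ, SSZ))))
  [7] S(S(add(add(Z, mul(Z, SSZ)), mul(add(SSZ, Z), mul(SZ, SSZ)))))
  [8] S(S(add(mul(Z, SSZ), mul(add(SSZ, Z), mul(SZ, SSZ)))))
  [9] S(S(add(Z, mul(add(SSZ, Z), mul(SZ, SSZ)))))
  [10] S(S(mul(add(SSZ, Z), mul(SZ, SSZ))))
  [11] S(S(mul(S(add(SZ, Z)), mul(SZ, SSZ))))
  [12] S(S(add(mul(SZ, SSZ), mul(add(SZ, Z), mul(SZ, SSZ)))))
  [13] S(S(add(add(SSZ, mul(Z, SSZ)), mul(add(SZ, Z), mul(SZ, SSZ)))))
  [14] S(S(add(S(add(SZ, mul(Z, SSZ))), mul(add(SZ, Z), mul(SZ, SSZ)))))
  [15] S(S(S(add(add(SZ, mul(Z, SSZ)), mul(add(SZ, Z), mul(SZ, SSZ))))))
  [16] S(S(S(add(S(add(Z, mul(Z, SSZ))), mul(add(SZ, Z), mul(SZ, SSZ))))))
  [17] S(S(S(S(add(add(Z, mul(Z, SSZ)), mul(add(SZ, Z), mul(SZ, SSZ)))))))
  [18] S(S(S(S(add(mul(Z, SSZ), mul(add(SZ, Z), mul(SZ, SSZ)))))))
  [19] S(S(S(S(add(Z, mul(add(SZ, Z), mul(SZ, SSZ)))))))
  [20] S(S(S(S(mul(add(SZ, Z), mul(SZ, SSZ))))))
  [21] S(S(S(S(mul(S(add(Z, Z)), mul(SZ, SSZ))))))
  [22] S(S(S(S(add(mul(SZ, SSZ), mul(add(Z, Z), mul(SZ, SSZ)))))))
  [23] S(S(S(S(add(add(SSZ, mul(Z, SSZ)), mul(add(Z, Z), mul(SZ, SSZ)))))))
  [24] S(S(S(S(add(S(add(SZ, mul(Z, SSZ))), mul(add(Z, Z), mul(SZ, SSZ)))))))
  [25] S(S(S(S(S(add(add(SZ, mul(Z, SSZ)), mul(add(Z, Z), mul(SZ, SSZ))))))))
  [26] S(S(S(S(S(add(S(add(Z, mul(Z, SSZ))), mul(add(Z, Z), mul(SZ, SSZ))))))))
  [27] S(S(S(S(S(S(add(add(Z, mul(Z, SSZ)), mul(add(Z, Z), mul(SZ, SSZ)))))))))
  [28] S(S(S(S(S(S(add(mul(Z, SSZ), mul(add(Z, Z), mul(SZ, SSZ)))))))))
  [29] S(S(S(S(S(S(add(Z, mul(add(Z, Z), mul(SZ, SSZ)))))))))
  [30] S(S(S(S(S(S(mul(add(Z, Z), mul(SZ, SSZ))))))))
  [31] S(S(S(S(S(S(mul(Z, mul(SZ, SSZ))))))))
  [32] S^6(Z)

Answer: DIFFERENT — A ⇓ SSZ, B ⇓ S^6(Z)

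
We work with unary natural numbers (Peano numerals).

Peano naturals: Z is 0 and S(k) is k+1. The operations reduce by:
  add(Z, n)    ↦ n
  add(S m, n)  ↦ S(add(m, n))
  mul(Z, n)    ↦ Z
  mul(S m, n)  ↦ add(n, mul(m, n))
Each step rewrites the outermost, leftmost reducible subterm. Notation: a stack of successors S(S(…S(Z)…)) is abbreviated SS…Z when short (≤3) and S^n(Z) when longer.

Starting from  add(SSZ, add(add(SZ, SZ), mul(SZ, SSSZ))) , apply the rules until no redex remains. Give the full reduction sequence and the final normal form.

  start: add(SSZ, add(add(SZ, SZ), mul(SZ, SSSZ)))
  [1] S(add(SZ, add(add(SZ, SZ), mul(SZ, SSSZ))))
  [2] S(S(add(Z, add(add(SZ, SZ), mul(SZ, SSSZ)))))
  [3] S(S(add(add(SZ, SZ), mul(SZ, SSSZ))))
  [4] S(S(add(S(add(Z, SZ)), mul(SZ, SSSZ))))
  [5] S(S(S(add(add(Z, SZ), mul(SZ, SSSZ)))))
  [6] S(S(S(add(SZ, mul(SZ, SSSZ)))))
  [7] S(S(S(S(add(Z, mul(SZ, SSSZ))))))
  [8] S(S(S(S(mul(SZ, SSSZ)))))
  [9] S(S(S(S(add(SSSZ, mul(Z, SSSZ))))))
  [10] S(S(S(S(S(add(SSZ, mul(Z, SSSZ)))))))
  [11] S(S(S(S(S(S(add(SZ, mul(Z, SSSZ))))))))
  [12] S(S(S(S(S(S(S(add(Z, mul(Z, SSSZ)))))))))
  [13] S(S(S(S(S(S(S(mul(Z, SSSZ))))))))
  [14] S^7(Z)

Answer: normal form = S^7(Z)  (in 14 steps)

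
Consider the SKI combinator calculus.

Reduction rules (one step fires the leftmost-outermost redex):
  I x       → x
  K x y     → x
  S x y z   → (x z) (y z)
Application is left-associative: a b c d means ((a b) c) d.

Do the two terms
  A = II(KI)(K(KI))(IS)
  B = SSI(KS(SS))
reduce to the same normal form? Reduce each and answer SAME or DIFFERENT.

Answer: DIFFERENT — A ⇓ S, B ⇓ SSS

Working:
Term A:
  start: II(KI)(K(KI))(IS)
  [1] I(KI)(K(KI))(IS)
  [2] KI(K(KI))(IS)
  [3] I(IS)
  [4] IS
  [5] S

Term B:
  start: SSI(KS(SS))
  [1] S(KS(SS))(I(KS(SS)))
  [2] SS(I(KS(SS)))
  [3] SS(KS(SS))
  [4] SSS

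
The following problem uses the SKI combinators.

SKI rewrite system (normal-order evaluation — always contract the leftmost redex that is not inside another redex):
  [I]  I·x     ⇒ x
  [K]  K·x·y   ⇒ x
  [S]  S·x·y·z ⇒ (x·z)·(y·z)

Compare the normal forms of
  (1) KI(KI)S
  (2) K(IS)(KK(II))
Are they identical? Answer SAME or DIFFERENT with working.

Term A:
  start: KI(KI)S
  →1  IS
  →2  S

Term B:
  start: K(IS)(KK(II))
  →1  IS
  →2  S

Answer: SAME — A ⇓ S, B ⇓ S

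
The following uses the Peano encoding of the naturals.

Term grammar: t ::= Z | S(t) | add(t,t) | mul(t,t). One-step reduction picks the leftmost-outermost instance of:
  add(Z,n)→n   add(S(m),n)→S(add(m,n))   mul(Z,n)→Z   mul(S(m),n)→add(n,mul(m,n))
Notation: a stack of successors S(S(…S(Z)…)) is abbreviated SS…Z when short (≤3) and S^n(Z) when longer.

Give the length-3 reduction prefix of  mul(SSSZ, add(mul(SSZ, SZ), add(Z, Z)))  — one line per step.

Answer: after 3 steps: add(add(S(add(Z, mul(SZ, SZ))), add(Z, Z)), mul(SSZ, add(mul(SSZ, SZ), add(Z, Z))))

Reduction:
  start: mul(SSSZ, add(mul(SSZ, SZ), add(Z, Z)))
  →1  add(add(mul(SSZ, SZ), add(Z, Z)), mul(SSZ, add(mul(SSZ, SZ), add(Z, Z))))
  →2  add(add(add(SZ, mul(SZ, SZ)), add(Z, Z)), mul(SSZ, add(mul(SSZ, SZ), add(Z, Z))))
  →3  add(add(S(add(Z, mul(SZ, SZ))), add(Z, Z)), mul(SSZ, add(mul(SSZ, SZ), add(Z, Z))))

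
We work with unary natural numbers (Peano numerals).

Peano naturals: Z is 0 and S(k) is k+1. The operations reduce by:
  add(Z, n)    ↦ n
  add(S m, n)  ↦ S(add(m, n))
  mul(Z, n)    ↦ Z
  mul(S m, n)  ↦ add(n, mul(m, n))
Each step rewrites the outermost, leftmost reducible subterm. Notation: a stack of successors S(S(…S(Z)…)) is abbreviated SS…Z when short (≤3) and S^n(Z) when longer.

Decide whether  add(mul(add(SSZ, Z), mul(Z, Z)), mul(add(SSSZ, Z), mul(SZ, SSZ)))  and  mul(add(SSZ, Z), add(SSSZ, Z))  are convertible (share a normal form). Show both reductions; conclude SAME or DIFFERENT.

Answer: SAME — A ⇓ S^6(Z), B ⇓ S^6(Z)

Derivation:
Term A:
  start: add(mul(add(SSZ, Z), mul(Z, Z)), mul(add(SSSZ, Z), mul(SZ, SSZ)))
  [1] add(mul(S(add(SZ, Z)), mul(Z, Z)), mul(add(SSSZ, Z), mul(SZ, SSZ)))
  [2] add(add(mul(Z, Z), mul(add(SZ, Z), mul(Z, Z))), mul(add(SSSZ, Z), mul(SZ, SSZ)))
  [3] add(add(Z, mul(add(SZ, Z), mul(Z, Z))), mul(add(SSSZ, Z), mul(SZ, SSZ)))
  [4] add(mul(add(SZ, Z), mul(Z, Z)), mul(add(SSSZ, Z), mul(SZ, SSZ)))
  [5] add(mul(S(add(Z, Z)), mul(Z, Z)), mul(add(SSSZ, Z), mul(SZ, SSZ)))
  [6] add(add(mul(Z, Z), mul(add(Z, Z), mul(Z, Z))), mul(add(SSSZ, Z), mul(SZ, SSZ)))
  [7] add(add(Z, mul(add(Z, Z), mul(Z, Z))), mul(add(SSSZ, Z), mul(SZ, SSZ)))
  [8] add(mul(add(Z, Z), mul(Z, Z)), mul(add(SSSZ, Z), mul(SZ, SSZ)))
  [9] add(mul(Z, mul(Z, Z)), mul(add(SSSZ, Z), mul(SZ, SSZ)))
  [10] add(Z, mul(add(SSSZ, Z), mul(SZ, SSZ)))
  [11] mul(add(SSSZ, Z), mul(SZ, SSZ))
  [12] mul(S(add(SSZ, Z)), mul(SZ, SSZ))
  [13] add(mul(SZ, SSZ), mul(add(SSZ, Z), mul(SZ, SSZ)))
  [14] add(add(SSZ, mul(Z, SSZ)), mul(add(SSZ, Z), mul(SZ, SSZ)))
  [15] add(S(add(SZ, mul(Z, SSZ))), mul(add(SSZ, Z), mul(SZ, SSZ)))
  [16] S(add(add(SZ, mul(Z, SSZ)), mul(add(SSZ, Z), mul(SZ, SSZ))))
  [17] S(add(S(add(Z, mul(Z, SSZ))), mul(add(SSZ, Z), mul(SZ, SSZ))))
  [18] S(S(add(add(Z, mul(Z, SSZ)), mul(add(SSZ, Z), mul(SZ, SSZ)))))
  [19] S(S(add(mul(Z, SSZ), mul(add(SSZ, Z), mul(SZ, SSZ)))))
  [20] S(S(add(Z, mul(add(SSZ, Z), mul(SZ, SSZ)))))
  [21] S(S(mul(add(SSZ, Z), mul(SZ, SSZ))))
  [22] S(S(mul(S(add(SZ, Z)), mul(SZ, SSZ))))
  [23] S(S(add(mul(SZ, SSZ), mul(add(SZ, Z), mul(SZ, SSZ)))))
  [24] S(S(add(add(SSZ, mul(Z, SSZ)), mul(add(SZ, Z), mul(SZ, SSZ)))))
  [25] S(S(add(S(add(SZ, mul(Z, SSZ))), mul(add(SZ, Z), mul(SZ, SSZ)))))
  [26] S(S(S(add(add(SZ, mul(Z, SSZ)), mul(add(SZ, Z), mul(SZ, SSZ))))))
  [27] S(S(S(add(S(add(Z, mul(Z, SSZ))), mul(add(SZ, Z), mul(SZ, SSZ))))))
  [28] S(S(S(S(add(add(Z, mul(Z, SSZ)), mul(add(SZ, Z), mul(SZ, SSZ)))))))
  [29] S(S(S(S(add(mul(Z, SSZ), mul(add(SZ, Z), mul(SZ, SSZ)))))))
  [30] S(S(S(S(add(Z, mul(add(SZ, Z), mul(SZ, SSZ)))))))
  [31] S(S(S(S(mul(add(SZ, Z), mul(SZ, SSZ))))))
  [32] S(S(S(S(mul(S(add(Z, Z)), mul(SZ, SSZ))))))
  [33] S(S(S(S(add(mul(SZ, SSZ), mul(add(Z, Z), mul(SZ, SSZ)))))))
  [34] S(S(S(S(add(add(SSZ, mul(Z, SSZ)), mul(add(Z, Z), mul(SZ, SSZ)))))))
  [35] S(S(S(S(add(S(add(SZ, mul(Z, SSZ))), mul(add(Z, Z), mul(SZ, SSZ)))))))
  [36] S(S(S(S(S(add(add(SZ, mul(Z, SSZ)), mul(add(Z, Z), mul(SZ, SSZ))))))))
  [37] S(S(S(S(S(add(S(add(Z, mul(Z, SSZ))), mul(add(Z, Z), mul(SZ, SSZ))))))))
  [38] S(S(S(S(S(S(add(add(Z, mul(Z, SSZ)), mul(add(Z, Z), mul(SZ, SSZ)))))))))
  [39] S(S(S(S(S(S(add(mul(Z, SSZ), mul(add(Z, Z), mul(SZ, SSZ)))))))))
  [40] S(S(S(S(S(S(add(Z, mul(add(Z, Z), mul(SZ, SSZ)))))))))
  [41] S(S(S(S(S(S(mul(add(Z, Z), mul(SZ, SSZ))))))))
  [42] S(S(S(S(S(S(mul(Z, mul(SZ, SSZ))))))))
  [43] S^6(Z)

Term B:
  start: mul(add(SSZ, Z), add(SSSZ, Z))
  [1] mul(S(add(SZ, Z)), add(SSSZ, Z))
  [2] add(add(SSSZ, Z), mul(add(SZ, Z), add(SSSZ, Z)))
  [3] add(S(add(SSZ, Z)), mul(add(SZ, Z), add(SSSZ, Z)))
  [4] S(add(add(SSZ, Z), mul(add(SZ, Z), add(SSSZ, Z))))
  [5] S(add(S(add(SZ, Z)), mul(add(SZ, Z), add(SSSZ, Z))))
  [6] S(S(add(add(SZ, Z), mul(add(SZ, Z), add(SSSZ, Z)))))
  [7] S(S(add(S(add(Z, Z)), mul(add(SZ, Z), add(SSSZ, Z)))))
  [8] S(S(S(add(add(Z, Z), mul(add(SZ, Z), add(SSSZ, Z))))))
  [9] S(S(S(add(Z, mul(add(SZ, Z), add(SSSZ, Z))))))
  [10] S(S(S(mul(add(SZ, Z), add(SSSZ, Z)))))
  [11] S(S(S(mul(S(add(Z, Z)), add(SSSZ, Z)))))
  [12] S(S(S(add(add(SSSZ, Z), mul(add(Z, Z), add(SSSZ, Z))))))
  [13] S(S(S(add(S(add(SSZ, Z)), mul(add(Z, Z), add(SSSZ, Z))))))
  [14] S(S(S(S(add(add(SSZ, Z), mul(add(Z, Z), add(SSSZ, Z)))))))
  [15] S(S(S(S(add(S(add(SZ, Z)), mul(add(Z, Z), add(SSSZ, Z)))))))
  [16] S(S(S(S(S(add(add(SZ, Z), mul(add(Z, Z), add(SSSZ, Z))))))))
  [17] S(S(S(S(S(add(S(add(Z, Z)), mul(add(Z, Z), add(SSSZ, Z))))))))
  [18] S(S(S(S(S(S(add(add(Z, Z), mul(add(Z, Z), add(SSSZ, Z)))))))))
  [19] S(S(S(S(S(S(add(Z, mul(add(Z, Z), add(SSSZ, Z)))))))))
  [20] S(S(S(S(S(S(mul(add(Z, Z), add(SSSZ, Z))))))))
  [21] S(S(S(S(S(S(mul(Z, add(SSSZ, Z))))))))
  [22] S^6(Z)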